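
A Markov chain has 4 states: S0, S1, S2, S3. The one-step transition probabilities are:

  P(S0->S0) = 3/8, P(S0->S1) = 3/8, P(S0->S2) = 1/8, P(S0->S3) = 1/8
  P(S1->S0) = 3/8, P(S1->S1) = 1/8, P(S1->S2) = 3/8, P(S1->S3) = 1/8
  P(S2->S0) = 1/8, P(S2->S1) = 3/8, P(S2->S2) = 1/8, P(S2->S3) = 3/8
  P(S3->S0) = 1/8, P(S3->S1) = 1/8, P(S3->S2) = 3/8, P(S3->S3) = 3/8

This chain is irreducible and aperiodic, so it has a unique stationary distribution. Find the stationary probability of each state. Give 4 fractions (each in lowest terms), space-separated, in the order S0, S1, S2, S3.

Answer: 1/4 1/4 1/4 1/4

Derivation:
The stationary distribution satisfies pi = pi * P, i.e.:
  pi_S0 = 3/8*pi_S0 + 3/8*pi_S1 + 1/8*pi_S2 + 1/8*pi_S3
  pi_S1 = 3/8*pi_S0 + 1/8*pi_S1 + 3/8*pi_S2 + 1/8*pi_S3
  pi_S2 = 1/8*pi_S0 + 3/8*pi_S1 + 1/8*pi_S2 + 3/8*pi_S3
  pi_S3 = 1/8*pi_S0 + 1/8*pi_S1 + 3/8*pi_S2 + 3/8*pi_S3
with normalization: pi_S0 + pi_S1 + pi_S2 + pi_S3 = 1.

Using the first 3 balance equations plus normalization, the linear system A*pi = b is:
  [-5/8, 3/8, 1/8, 1/8] . pi = 0
  [3/8, -7/8, 3/8, 1/8] . pi = 0
  [1/8, 3/8, -7/8, 3/8] . pi = 0
  [1, 1, 1, 1] . pi = 1

Solving yields:
  pi_S0 = 1/4
  pi_S1 = 1/4
  pi_S2 = 1/4
  pi_S3 = 1/4

Verification (pi * P):
  1/4*3/8 + 1/4*3/8 + 1/4*1/8 + 1/4*1/8 = 1/4 = pi_S0  (ok)
  1/4*3/8 + 1/4*1/8 + 1/4*3/8 + 1/4*1/8 = 1/4 = pi_S1  (ok)
  1/4*1/8 + 1/4*3/8 + 1/4*1/8 + 1/4*3/8 = 1/4 = pi_S2  (ok)
  1/4*1/8 + 1/4*1/8 + 1/4*3/8 + 1/4*3/8 = 1/4 = pi_S3  (ok)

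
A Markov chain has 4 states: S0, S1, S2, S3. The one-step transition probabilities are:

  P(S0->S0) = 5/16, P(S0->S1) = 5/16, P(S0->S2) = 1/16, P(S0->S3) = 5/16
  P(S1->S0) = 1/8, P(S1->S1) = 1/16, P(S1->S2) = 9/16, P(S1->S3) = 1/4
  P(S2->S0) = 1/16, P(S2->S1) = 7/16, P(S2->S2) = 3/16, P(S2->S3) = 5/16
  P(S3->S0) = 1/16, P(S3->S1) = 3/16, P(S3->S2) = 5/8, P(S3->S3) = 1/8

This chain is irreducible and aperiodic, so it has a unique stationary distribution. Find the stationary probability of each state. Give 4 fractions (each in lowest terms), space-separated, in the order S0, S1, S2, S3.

The stationary distribution satisfies pi = pi * P, i.e.:
  pi_S0 = 5/16*pi_S0 + 1/8*pi_S1 + 1/16*pi_S2 + 1/16*pi_S3
  pi_S1 = 5/16*pi_S0 + 1/16*pi_S1 + 7/16*pi_S2 + 3/16*pi_S3
  pi_S2 = 1/16*pi_S0 + 9/16*pi_S1 + 3/16*pi_S2 + 5/8*pi_S3
  pi_S3 = 5/16*pi_S0 + 1/4*pi_S1 + 5/16*pi_S2 + 1/8*pi_S3
with normalization: pi_S0 + pi_S1 + pi_S2 + pi_S3 = 1.

Using the first 3 balance equations plus normalization, the linear system A*pi = b is:
  [-11/16, 1/8, 1/16, 1/16] . pi = 0
  [5/16, -15/16, 7/16, 3/16] . pi = 0
  [1/16, 9/16, -13/16, 5/8] . pi = 0
  [1, 1, 1, 1] . pi = 1

Solving yields:
  pi_S0 = 527/5006
  pi_S1 = 659/2503
  pi_S2 = 1913/5006
  pi_S3 = 624/2503

Verification (pi * P):
  527/5006*5/16 + 659/2503*1/8 + 1913/5006*1/16 + 624/2503*1/16 = 527/5006 = pi_S0  (ok)
  527/5006*5/16 + 659/2503*1/16 + 1913/5006*7/16 + 624/2503*3/16 = 659/2503 = pi_S1  (ok)
  527/5006*1/16 + 659/2503*9/16 + 1913/5006*3/16 + 624/2503*5/8 = 1913/5006 = pi_S2  (ok)
  527/5006*5/16 + 659/2503*1/4 + 1913/5006*5/16 + 624/2503*1/8 = 624/2503 = pi_S3  (ok)

Answer: 527/5006 659/2503 1913/5006 624/2503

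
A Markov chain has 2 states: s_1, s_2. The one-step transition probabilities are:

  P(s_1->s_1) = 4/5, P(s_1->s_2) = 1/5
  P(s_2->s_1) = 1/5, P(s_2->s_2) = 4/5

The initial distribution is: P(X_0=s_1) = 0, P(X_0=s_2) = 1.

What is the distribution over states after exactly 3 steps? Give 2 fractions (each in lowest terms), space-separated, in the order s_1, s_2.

Answer: 49/125 76/125

Derivation:
Propagating the distribution step by step (d_{t+1} = d_t * P):
d_0 = (s_1=0, s_2=1)
  d_1[s_1] = 0*4/5 + 1*1/5 = 1/5
  d_1[s_2] = 0*1/5 + 1*4/5 = 4/5
d_1 = (s_1=1/5, s_2=4/5)
  d_2[s_1] = 1/5*4/5 + 4/5*1/5 = 8/25
  d_2[s_2] = 1/5*1/5 + 4/5*4/5 = 17/25
d_2 = (s_1=8/25, s_2=17/25)
  d_3[s_1] = 8/25*4/5 + 17/25*1/5 = 49/125
  d_3[s_2] = 8/25*1/5 + 17/25*4/5 = 76/125
d_3 = (s_1=49/125, s_2=76/125)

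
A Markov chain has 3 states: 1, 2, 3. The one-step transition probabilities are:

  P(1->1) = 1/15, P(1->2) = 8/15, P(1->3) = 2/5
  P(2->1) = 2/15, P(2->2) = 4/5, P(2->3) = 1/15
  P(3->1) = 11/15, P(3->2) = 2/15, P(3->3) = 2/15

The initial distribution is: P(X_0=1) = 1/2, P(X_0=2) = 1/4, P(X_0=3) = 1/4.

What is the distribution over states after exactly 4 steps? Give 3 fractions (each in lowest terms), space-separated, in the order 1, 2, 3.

Propagating the distribution step by step (d_{t+1} = d_t * P):
d_0 = (1=1/2, 2=1/4, 3=1/4)
  d_1[1] = 1/2*1/15 + 1/4*2/15 + 1/4*11/15 = 1/4
  d_1[2] = 1/2*8/15 + 1/4*4/5 + 1/4*2/15 = 1/2
  d_1[3] = 1/2*2/5 + 1/4*1/15 + 1/4*2/15 = 1/4
d_1 = (1=1/4, 2=1/2, 3=1/4)
  d_2[1] = 1/4*1/15 + 1/2*2/15 + 1/4*11/15 = 4/15
  d_2[2] = 1/4*8/15 + 1/2*4/5 + 1/4*2/15 = 17/30
  d_2[3] = 1/4*2/5 + 1/2*1/15 + 1/4*2/15 = 1/6
d_2 = (1=4/15, 2=17/30, 3=1/6)
  d_3[1] = 4/15*1/15 + 17/30*2/15 + 1/6*11/15 = 97/450
  d_3[2] = 4/15*8/15 + 17/30*4/5 + 1/6*2/15 = 139/225
  d_3[3] = 4/15*2/5 + 17/30*1/15 + 1/6*2/15 = 1/6
d_3 = (1=97/450, 2=139/225, 3=1/6)
  d_4[1] = 97/450*1/15 + 139/225*2/15 + 1/6*11/15 = 739/3375
  d_4[2] = 97/450*8/15 + 139/225*4/5 + 1/6*2/15 = 2131/3375
  d_4[3] = 97/450*2/5 + 139/225*1/15 + 1/6*2/15 = 101/675
d_4 = (1=739/3375, 2=2131/3375, 3=101/675)

Answer: 739/3375 2131/3375 101/675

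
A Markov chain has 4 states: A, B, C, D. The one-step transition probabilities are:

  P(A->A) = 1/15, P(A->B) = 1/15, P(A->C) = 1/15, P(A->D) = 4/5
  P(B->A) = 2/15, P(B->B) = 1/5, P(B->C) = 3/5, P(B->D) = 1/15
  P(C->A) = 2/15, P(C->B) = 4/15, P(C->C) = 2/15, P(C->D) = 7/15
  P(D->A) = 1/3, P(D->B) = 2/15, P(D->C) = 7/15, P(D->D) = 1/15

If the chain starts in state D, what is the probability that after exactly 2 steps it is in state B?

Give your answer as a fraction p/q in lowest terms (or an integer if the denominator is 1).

Answer: 41/225

Derivation:
Computing P^2 by repeated multiplication:
P^1 =
  A: [1/15, 1/15, 1/15, 4/5]
  B: [2/15, 1/5, 3/5, 1/15]
  C: [2/15, 4/15, 2/15, 7/15]
  D: [1/3, 2/15, 7/15, 1/15]
P^2 =
  A: [13/45, 32/225, 32/75, 32/225]
  B: [31/225, 49/225, 6/25, 91/225]
  C: [49/225, 4/25, 91/225, 49/225]
  D: [28/225, 41/225, 44/225, 112/225]

(P^2)[D -> B] = 41/225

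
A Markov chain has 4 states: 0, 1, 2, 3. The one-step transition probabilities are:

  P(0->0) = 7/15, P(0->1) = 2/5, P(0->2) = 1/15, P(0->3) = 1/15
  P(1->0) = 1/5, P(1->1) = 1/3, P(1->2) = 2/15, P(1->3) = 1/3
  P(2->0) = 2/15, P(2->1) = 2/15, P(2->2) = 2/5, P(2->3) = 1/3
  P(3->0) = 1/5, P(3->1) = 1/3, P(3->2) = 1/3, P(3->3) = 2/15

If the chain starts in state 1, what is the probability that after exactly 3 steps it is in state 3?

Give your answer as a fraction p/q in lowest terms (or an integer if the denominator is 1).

Answer: 761/3375

Derivation:
Computing P^3 by repeated multiplication:
P^1 =
  0: [7/15, 2/5, 1/15, 1/15]
  1: [1/5, 1/3, 2/15, 1/3]
  2: [2/15, 2/15, 2/5, 1/3]
  3: [1/5, 1/3, 1/3, 2/15]
P^2 =
  0: [8/25, 79/225, 2/15, 44/225]
  1: [11/45, 8/25, 2/9, 16/75]
  2: [47/225, 59/225, 67/225, 52/225]
  3: [52/225, 7/25, 53/225, 19/75]
P^3 =
  0: [311/1125, 41/125, 14/75, 47/225]
  1: [169/675, 206/675, 739/3375, 761/3375]
  2: [796/3375, 971/3375, 827/3375, 781/3375]
  3: [166/675, 1018/3375, 781/3375, 746/3375]

(P^3)[1 -> 3] = 761/3375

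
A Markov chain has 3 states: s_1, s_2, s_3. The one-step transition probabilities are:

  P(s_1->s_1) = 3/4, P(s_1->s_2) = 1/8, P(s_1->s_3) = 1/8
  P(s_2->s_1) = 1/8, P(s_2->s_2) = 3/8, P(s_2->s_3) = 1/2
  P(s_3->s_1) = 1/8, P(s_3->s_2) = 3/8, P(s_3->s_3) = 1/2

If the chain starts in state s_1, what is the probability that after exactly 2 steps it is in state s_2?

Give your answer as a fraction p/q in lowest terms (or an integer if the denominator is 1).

Answer: 3/16

Derivation:
Computing P^2 by repeated multiplication:
P^1 =
  s_1: [3/4, 1/8, 1/8]
  s_2: [1/8, 3/8, 1/2]
  s_3: [1/8, 3/8, 1/2]
P^2 =
  s_1: [19/32, 3/16, 7/32]
  s_2: [13/64, 11/32, 29/64]
  s_3: [13/64, 11/32, 29/64]

(P^2)[s_1 -> s_2] = 3/16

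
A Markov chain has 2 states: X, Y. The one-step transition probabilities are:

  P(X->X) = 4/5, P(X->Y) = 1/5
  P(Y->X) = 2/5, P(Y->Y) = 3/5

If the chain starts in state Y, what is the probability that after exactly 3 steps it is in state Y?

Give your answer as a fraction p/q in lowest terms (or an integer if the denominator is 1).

Computing P^3 by repeated multiplication:
P^1 =
  X: [4/5, 1/5]
  Y: [2/5, 3/5]
P^2 =
  X: [18/25, 7/25]
  Y: [14/25, 11/25]
P^3 =
  X: [86/125, 39/125]
  Y: [78/125, 47/125]

(P^3)[Y -> Y] = 47/125

Answer: 47/125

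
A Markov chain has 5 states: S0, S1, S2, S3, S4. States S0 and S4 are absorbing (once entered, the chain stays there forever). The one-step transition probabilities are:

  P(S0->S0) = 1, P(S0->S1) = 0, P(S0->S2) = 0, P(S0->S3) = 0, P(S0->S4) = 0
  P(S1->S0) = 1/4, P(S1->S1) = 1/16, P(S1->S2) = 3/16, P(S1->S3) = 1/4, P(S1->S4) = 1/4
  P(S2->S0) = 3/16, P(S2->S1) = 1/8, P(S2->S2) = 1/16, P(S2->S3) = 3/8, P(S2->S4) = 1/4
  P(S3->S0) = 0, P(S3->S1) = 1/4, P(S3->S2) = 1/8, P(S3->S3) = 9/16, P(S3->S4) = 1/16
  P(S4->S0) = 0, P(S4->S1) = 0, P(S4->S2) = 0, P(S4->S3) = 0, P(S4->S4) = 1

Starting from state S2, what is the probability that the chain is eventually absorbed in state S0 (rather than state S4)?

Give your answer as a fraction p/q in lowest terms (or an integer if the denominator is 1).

Answer: 419/1025

Derivation:
Let a_i = P(absorbed in S0 | start in state i).
Boundary conditions: a_S0 = 1, a_S4 = 0.
For each transient state i, a_i = sum_j P(i->j) * a_j:
  a_S1 = 1/4*a_S0 + 1/16*a_S1 + 3/16*a_S2 + 1/4*a_S3 + 1/4*a_S4
  a_S2 = 3/16*a_S0 + 1/8*a_S1 + 1/16*a_S2 + 3/8*a_S3 + 1/4*a_S4
  a_S3 = 0*a_S0 + 1/4*a_S1 + 1/8*a_S2 + 9/16*a_S3 + 1/16*a_S4

Substituting a_S0 = 1 and a_S4 = 0, rearrange to (I - Q) a = r where r[i] = P(i -> S0):
  [15/16, -3/16, -1/4] . (a_S1, a_S2, a_S3) = 1/4
  [-1/8, 15/16, -3/8] . (a_S1, a_S2, a_S3) = 3/16
  [-1/4, -1/8, 7/16] . (a_S1, a_S2, a_S3) = 0

Solving yields:
  a_S1 = 459/1025
  a_S2 = 419/1025
  a_S3 = 382/1025

Starting state is S2, so the absorption probability is a_S2 = 419/1025.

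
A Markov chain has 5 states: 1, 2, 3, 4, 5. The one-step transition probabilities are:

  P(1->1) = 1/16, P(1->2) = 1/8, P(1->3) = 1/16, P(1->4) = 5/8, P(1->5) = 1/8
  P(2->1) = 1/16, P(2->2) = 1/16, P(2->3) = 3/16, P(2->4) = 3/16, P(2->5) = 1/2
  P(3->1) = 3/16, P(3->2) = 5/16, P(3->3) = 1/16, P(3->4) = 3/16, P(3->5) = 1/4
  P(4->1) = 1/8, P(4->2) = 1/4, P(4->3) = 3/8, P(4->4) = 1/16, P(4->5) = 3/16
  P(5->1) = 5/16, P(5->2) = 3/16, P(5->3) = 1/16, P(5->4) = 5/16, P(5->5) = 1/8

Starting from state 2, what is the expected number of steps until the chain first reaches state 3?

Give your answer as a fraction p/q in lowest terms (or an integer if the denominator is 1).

Let h_i = expected steps to first reach 3 from state i.
Boundary: h_3 = 0.
First-step equations for the other states:
  h_1 = 1 + 1/16*h_1 + 1/8*h_2 + 1/16*h_3 + 5/8*h_4 + 1/8*h_5
  h_2 = 1 + 1/16*h_1 + 1/16*h_2 + 3/16*h_3 + 3/16*h_4 + 1/2*h_5
  h_4 = 1 + 1/8*h_1 + 1/4*h_2 + 3/8*h_3 + 1/16*h_4 + 3/16*h_5
  h_5 = 1 + 5/16*h_1 + 3/16*h_2 + 1/16*h_3 + 5/16*h_4 + 1/8*h_5

Substituting h_3 = 0 and rearranging gives the linear system (I - Q) h = 1:
  [15/16, -1/8, -5/8, -1/8] . (h_1, h_2, h_4, h_5) = 1
  [-1/16, 15/16, -3/16, -1/2] . (h_1, h_2, h_4, h_5) = 1
  [-1/8, -1/4, 15/16, -3/16] . (h_1, h_2, h_4, h_5) = 1
  [-5/16, -3/16, -5/16, 7/8] . (h_1, h_2, h_4, h_5) = 1

Solving yields:
  h_1 = 56208/10163
  h_2 = 55408/10163
  h_4 = 45040/10163
  h_5 = 59648/10163

Starting state is 2, so the expected hitting time is h_2 = 55408/10163.

Answer: 55408/10163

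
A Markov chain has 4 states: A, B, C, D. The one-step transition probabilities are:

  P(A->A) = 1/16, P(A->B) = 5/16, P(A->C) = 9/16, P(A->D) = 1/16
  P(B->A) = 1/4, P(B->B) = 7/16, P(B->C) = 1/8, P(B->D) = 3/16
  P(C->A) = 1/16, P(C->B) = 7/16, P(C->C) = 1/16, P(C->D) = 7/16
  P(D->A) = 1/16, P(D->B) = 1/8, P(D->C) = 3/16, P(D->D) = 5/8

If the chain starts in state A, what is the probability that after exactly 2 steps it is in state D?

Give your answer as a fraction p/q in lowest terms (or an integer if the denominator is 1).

Answer: 89/256

Derivation:
Computing P^2 by repeated multiplication:
P^1 =
  A: [1/16, 5/16, 9/16, 1/16]
  B: [1/4, 7/16, 1/8, 3/16]
  C: [1/16, 7/16, 1/16, 7/16]
  D: [1/16, 1/8, 3/16, 5/8]
P^2 =
  A: [31/256, 105/256, 31/256, 89/256]
  B: [37/256, 89/256, 61/256, 69/256]
  C: [37/256, 75/256, 45/256, 99/256]
  D: [11/128, 15/64, 23/128, 1/2]

(P^2)[A -> D] = 89/256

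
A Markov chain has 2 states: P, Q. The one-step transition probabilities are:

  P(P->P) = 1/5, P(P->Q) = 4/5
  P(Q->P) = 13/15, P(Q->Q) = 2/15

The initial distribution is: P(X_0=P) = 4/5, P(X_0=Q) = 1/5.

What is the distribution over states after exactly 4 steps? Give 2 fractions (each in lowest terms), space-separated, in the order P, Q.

Propagating the distribution step by step (d_{t+1} = d_t * P):
d_0 = (P=4/5, Q=1/5)
  d_1[P] = 4/5*1/5 + 1/5*13/15 = 1/3
  d_1[Q] = 4/5*4/5 + 1/5*2/15 = 2/3
d_1 = (P=1/3, Q=2/3)
  d_2[P] = 1/3*1/5 + 2/3*13/15 = 29/45
  d_2[Q] = 1/3*4/5 + 2/3*2/15 = 16/45
d_2 = (P=29/45, Q=16/45)
  d_3[P] = 29/45*1/5 + 16/45*13/15 = 59/135
  d_3[Q] = 29/45*4/5 + 16/45*2/15 = 76/135
d_3 = (P=59/135, Q=76/135)
  d_4[P] = 59/135*1/5 + 76/135*13/15 = 233/405
  d_4[Q] = 59/135*4/5 + 76/135*2/15 = 172/405
d_4 = (P=233/405, Q=172/405)

Answer: 233/405 172/405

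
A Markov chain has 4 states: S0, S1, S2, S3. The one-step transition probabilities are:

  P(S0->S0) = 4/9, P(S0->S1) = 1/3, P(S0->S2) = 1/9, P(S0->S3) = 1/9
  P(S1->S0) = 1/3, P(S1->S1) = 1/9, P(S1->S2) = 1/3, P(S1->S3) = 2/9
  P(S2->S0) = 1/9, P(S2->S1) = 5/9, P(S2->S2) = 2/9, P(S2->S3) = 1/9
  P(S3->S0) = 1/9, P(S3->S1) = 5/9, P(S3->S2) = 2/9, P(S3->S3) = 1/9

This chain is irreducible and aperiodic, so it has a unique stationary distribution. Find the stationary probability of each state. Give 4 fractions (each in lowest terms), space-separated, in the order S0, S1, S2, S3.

The stationary distribution satisfies pi = pi * P, i.e.:
  pi_S0 = 4/9*pi_S0 + 1/3*pi_S1 + 1/9*pi_S2 + 1/9*pi_S3
  pi_S1 = 1/3*pi_S0 + 1/9*pi_S1 + 5/9*pi_S2 + 5/9*pi_S3
  pi_S2 = 1/9*pi_S0 + 1/3*pi_S1 + 2/9*pi_S2 + 2/9*pi_S3
  pi_S3 = 1/9*pi_S0 + 2/9*pi_S1 + 1/9*pi_S2 + 1/9*pi_S3
with normalization: pi_S0 + pi_S1 + pi_S2 + pi_S3 = 1.

Using the first 3 balance equations plus normalization, the linear system A*pi = b is:
  [-5/9, 1/3, 1/9, 1/9] . pi = 0
  [1/3, -8/9, 5/9, 5/9] . pi = 0
  [1/9, 1/3, -7/9, 2/9] . pi = 0
  [1, 1, 1, 1] . pi = 1

Solving yields:
  pi_S0 = 23/82
  pi_S1 = 14/41
  pi_S2 = 169/738
  pi_S3 = 55/369

Verification (pi * P):
  23/82*4/9 + 14/41*1/3 + 169/738*1/9 + 55/369*1/9 = 23/82 = pi_S0  (ok)
  23/82*1/3 + 14/41*1/9 + 169/738*5/9 + 55/369*5/9 = 14/41 = pi_S1  (ok)
  23/82*1/9 + 14/41*1/3 + 169/738*2/9 + 55/369*2/9 = 169/738 = pi_S2  (ok)
  23/82*1/9 + 14/41*2/9 + 169/738*1/9 + 55/369*1/9 = 55/369 = pi_S3  (ok)

Answer: 23/82 14/41 169/738 55/369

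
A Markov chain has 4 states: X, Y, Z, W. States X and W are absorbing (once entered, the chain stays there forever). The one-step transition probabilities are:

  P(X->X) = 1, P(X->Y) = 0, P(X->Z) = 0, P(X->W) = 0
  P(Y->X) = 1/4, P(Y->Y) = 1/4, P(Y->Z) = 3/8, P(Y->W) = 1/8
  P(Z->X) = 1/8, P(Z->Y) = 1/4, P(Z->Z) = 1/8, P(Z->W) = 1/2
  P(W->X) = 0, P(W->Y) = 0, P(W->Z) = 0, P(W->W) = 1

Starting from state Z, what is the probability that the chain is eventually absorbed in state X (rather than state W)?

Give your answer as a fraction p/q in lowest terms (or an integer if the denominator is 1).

Answer: 5/18

Derivation:
Let a_i = P(absorbed in X | start in state i).
Boundary conditions: a_X = 1, a_W = 0.
For each transient state i, a_i = sum_j P(i->j) * a_j:
  a_Y = 1/4*a_X + 1/4*a_Y + 3/8*a_Z + 1/8*a_W
  a_Z = 1/8*a_X + 1/4*a_Y + 1/8*a_Z + 1/2*a_W

Substituting a_X = 1 and a_W = 0, rearrange to (I - Q) a = r where r[i] = P(i -> X):
  [3/4, -3/8] . (a_Y, a_Z) = 1/4
  [-1/4, 7/8] . (a_Y, a_Z) = 1/8

Solving yields:
  a_Y = 17/36
  a_Z = 5/18

Starting state is Z, so the absorption probability is a_Z = 5/18.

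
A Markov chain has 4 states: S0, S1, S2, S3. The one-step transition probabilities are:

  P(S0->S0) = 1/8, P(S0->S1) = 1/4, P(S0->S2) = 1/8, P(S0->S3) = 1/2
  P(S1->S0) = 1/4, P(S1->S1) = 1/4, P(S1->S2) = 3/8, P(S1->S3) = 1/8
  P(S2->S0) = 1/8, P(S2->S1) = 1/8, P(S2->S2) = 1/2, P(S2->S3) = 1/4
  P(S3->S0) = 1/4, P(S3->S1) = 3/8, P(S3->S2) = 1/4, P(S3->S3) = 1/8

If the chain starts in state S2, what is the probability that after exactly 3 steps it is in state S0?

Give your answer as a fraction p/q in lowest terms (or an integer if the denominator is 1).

Computing P^3 by repeated multiplication:
P^1 =
  S0: [1/8, 1/4, 1/8, 1/2]
  S1: [1/4, 1/4, 3/8, 1/8]
  S2: [1/8, 1/8, 1/2, 1/4]
  S3: [1/4, 3/8, 1/4, 1/8]
P^2 =
  S0: [7/32, 19/64, 19/64, 3/16]
  S1: [11/64, 7/32, 11/32, 17/64]
  S2: [11/64, 7/32, 3/8, 15/64]
  S3: [3/16, 15/64, 21/64, 1/4]
P^3 =
  S0: [95/512, 121/512, 171/512, 125/512]
  S1: [95/512, 123/512, 175/512, 119/512]
  S2: [93/512, 119/512, 179/512, 121/512]
  S3: [95/512, 123/512, 173/512, 121/512]

(P^3)[S2 -> S0] = 93/512

Answer: 93/512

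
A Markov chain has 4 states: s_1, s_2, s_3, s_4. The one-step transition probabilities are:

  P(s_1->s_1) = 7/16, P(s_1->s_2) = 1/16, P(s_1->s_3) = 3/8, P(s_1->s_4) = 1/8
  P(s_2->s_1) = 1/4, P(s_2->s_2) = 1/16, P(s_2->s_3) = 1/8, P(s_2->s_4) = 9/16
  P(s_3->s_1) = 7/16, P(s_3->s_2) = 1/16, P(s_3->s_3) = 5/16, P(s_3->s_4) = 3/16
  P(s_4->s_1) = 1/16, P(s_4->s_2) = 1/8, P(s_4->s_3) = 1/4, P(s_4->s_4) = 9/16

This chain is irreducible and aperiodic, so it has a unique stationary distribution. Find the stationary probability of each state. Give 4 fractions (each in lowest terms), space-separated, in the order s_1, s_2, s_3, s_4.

Answer: 13/43 39/473 140/473 151/473

Derivation:
The stationary distribution satisfies pi = pi * P, i.e.:
  pi_s_1 = 7/16*pi_s_1 + 1/4*pi_s_2 + 7/16*pi_s_3 + 1/16*pi_s_4
  pi_s_2 = 1/16*pi_s_1 + 1/16*pi_s_2 + 1/16*pi_s_3 + 1/8*pi_s_4
  pi_s_3 = 3/8*pi_s_1 + 1/8*pi_s_2 + 5/16*pi_s_3 + 1/4*pi_s_4
  pi_s_4 = 1/8*pi_s_1 + 9/16*pi_s_2 + 3/16*pi_s_3 + 9/16*pi_s_4
with normalization: pi_s_1 + pi_s_2 + pi_s_3 + pi_s_4 = 1.

Using the first 3 balance equations plus normalization, the linear system A*pi = b is:
  [-9/16, 1/4, 7/16, 1/16] . pi = 0
  [1/16, -15/16, 1/16, 1/8] . pi = 0
  [3/8, 1/8, -11/16, 1/4] . pi = 0
  [1, 1, 1, 1] . pi = 1

Solving yields:
  pi_s_1 = 13/43
  pi_s_2 = 39/473
  pi_s_3 = 140/473
  pi_s_4 = 151/473

Verification (pi * P):
  13/43*7/16 + 39/473*1/4 + 140/473*7/16 + 151/473*1/16 = 13/43 = pi_s_1  (ok)
  13/43*1/16 + 39/473*1/16 + 140/473*1/16 + 151/473*1/8 = 39/473 = pi_s_2  (ok)
  13/43*3/8 + 39/473*1/8 + 140/473*5/16 + 151/473*1/4 = 140/473 = pi_s_3  (ok)
  13/43*1/8 + 39/473*9/16 + 140/473*3/16 + 151/473*9/16 = 151/473 = pi_s_4  (ok)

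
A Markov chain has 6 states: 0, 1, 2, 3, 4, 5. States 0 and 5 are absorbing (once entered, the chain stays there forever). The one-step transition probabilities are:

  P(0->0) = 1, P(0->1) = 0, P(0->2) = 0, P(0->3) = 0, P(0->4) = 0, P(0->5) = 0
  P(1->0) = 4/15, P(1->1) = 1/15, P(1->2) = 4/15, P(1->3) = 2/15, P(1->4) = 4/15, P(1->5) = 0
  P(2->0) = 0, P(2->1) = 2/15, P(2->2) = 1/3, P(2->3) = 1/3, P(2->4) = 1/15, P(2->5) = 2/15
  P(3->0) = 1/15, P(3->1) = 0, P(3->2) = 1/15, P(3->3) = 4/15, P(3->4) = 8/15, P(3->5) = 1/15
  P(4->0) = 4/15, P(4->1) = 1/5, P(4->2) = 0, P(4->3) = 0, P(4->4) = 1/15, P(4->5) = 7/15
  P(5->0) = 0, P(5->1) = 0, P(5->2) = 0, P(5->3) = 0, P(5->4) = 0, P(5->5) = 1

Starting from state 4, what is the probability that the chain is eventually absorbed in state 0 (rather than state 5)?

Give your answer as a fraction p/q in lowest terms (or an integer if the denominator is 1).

Let a_i = P(absorbed in 0 | start in state i).
Boundary conditions: a_0 = 1, a_5 = 0.
For each transient state i, a_i = sum_j P(i->j) * a_j:
  a_1 = 4/15*a_0 + 1/15*a_1 + 4/15*a_2 + 2/15*a_3 + 4/15*a_4 + 0*a_5
  a_2 = 0*a_0 + 2/15*a_1 + 1/3*a_2 + 1/3*a_3 + 1/15*a_4 + 2/15*a_5
  a_3 = 1/15*a_0 + 0*a_1 + 1/15*a_2 + 4/15*a_3 + 8/15*a_4 + 1/15*a_5
  a_4 = 4/15*a_0 + 1/5*a_1 + 0*a_2 + 0*a_3 + 1/15*a_4 + 7/15*a_5

Substituting a_0 = 1 and a_5 = 0, rearrange to (I - Q) a = r where r[i] = P(i -> 0):
  [14/15, -4/15, -2/15, -4/15] . (a_1, a_2, a_3, a_4) = 4/15
  [-2/15, 2/3, -1/3, -1/15] . (a_1, a_2, a_3, a_4) = 0
  [0, -1/15, 11/15, -8/15] . (a_1, a_2, a_3, a_4) = 1/15
  [-1/5, 0, 0, 14/15] . (a_1, a_2, a_3, a_4) = 4/15

Solving yields:
  a_1 = 4792/8467
  a_2 = 3081/8467
  a_3 = 3556/8467
  a_4 = 3446/8467

Starting state is 4, so the absorption probability is a_4 = 3446/8467.

Answer: 3446/8467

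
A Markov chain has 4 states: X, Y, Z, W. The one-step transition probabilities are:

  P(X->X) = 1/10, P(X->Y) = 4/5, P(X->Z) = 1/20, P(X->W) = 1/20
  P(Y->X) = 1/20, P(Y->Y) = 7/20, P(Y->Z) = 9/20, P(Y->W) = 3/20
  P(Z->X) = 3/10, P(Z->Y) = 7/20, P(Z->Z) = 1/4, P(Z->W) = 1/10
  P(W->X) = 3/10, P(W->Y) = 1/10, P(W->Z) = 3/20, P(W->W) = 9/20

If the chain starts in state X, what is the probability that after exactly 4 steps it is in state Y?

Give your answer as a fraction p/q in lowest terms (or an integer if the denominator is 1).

Answer: 62823/160000

Derivation:
Computing P^4 by repeated multiplication:
P^1 =
  X: [1/10, 4/5, 1/20, 1/20]
  Y: [1/20, 7/20, 9/20, 3/20]
  Z: [3/10, 7/20, 1/4, 1/10]
  W: [3/10, 1/10, 3/20, 9/20]
P^2 =
  X: [2/25, 153/400, 77/200, 61/400]
  Y: [81/400, 67/200, 59/200, 67/400]
  Z: [61/400, 23/50, 1/4, 11/80]
  W: [43/200, 149/400, 33/200, 99/400]
P^3 =
  X: [1507/8000, 2783/8000, 1181/4000, 337/2000]
  Y: [703/4000, 1597/4000, 1039/4000, 661/4000]
  Z: [309/2000, 1537/4000, 1191/4000, 327/2000]
  W: [1311/8000, 3079/8000, 1027/4000, 389/2000]
P^4 =
  X: [28057/160000, 62823/160000, 5301/20000, 3339/20000]
  Y: [13203/80000, 15511/40000, 11127/40000, 13521/80000]
  Z: [13843/80000, 7573/20000, 699/2500, 13497/80000]
  W: [27361/160000, 60019/160000, 1099/4000, 1433/8000]

(P^4)[X -> Y] = 62823/160000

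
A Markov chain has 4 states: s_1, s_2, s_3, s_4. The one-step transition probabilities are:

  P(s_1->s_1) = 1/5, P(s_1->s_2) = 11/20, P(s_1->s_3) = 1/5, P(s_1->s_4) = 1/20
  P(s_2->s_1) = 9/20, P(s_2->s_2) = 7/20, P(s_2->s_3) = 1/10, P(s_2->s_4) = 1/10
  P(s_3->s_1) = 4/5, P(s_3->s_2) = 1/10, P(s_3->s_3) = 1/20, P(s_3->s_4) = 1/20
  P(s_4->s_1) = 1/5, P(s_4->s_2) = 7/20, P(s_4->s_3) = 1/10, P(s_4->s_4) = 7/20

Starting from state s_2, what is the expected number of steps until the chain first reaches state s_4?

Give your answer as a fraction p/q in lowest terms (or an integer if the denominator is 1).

Let h_i = expected steps to first reach s_4 from state i.
Boundary: h_s_4 = 0.
First-step equations for the other states:
  h_s_1 = 1 + 1/5*h_s_1 + 11/20*h_s_2 + 1/5*h_s_3 + 1/20*h_s_4
  h_s_2 = 1 + 9/20*h_s_1 + 7/20*h_s_2 + 1/10*h_s_3 + 1/10*h_s_4
  h_s_3 = 1 + 4/5*h_s_1 + 1/10*h_s_2 + 1/20*h_s_3 + 1/20*h_s_4

Substituting h_s_4 = 0 and rearranging gives the linear system (I - Q) h = 1:
  [4/5, -11/20, -1/5] . (h_s_1, h_s_2, h_s_3) = 1
  [-9/20, 13/20, -1/10] . (h_s_1, h_s_2, h_s_3) = 1
  [-4/5, -1/10, 19/20] . (h_s_1, h_s_2, h_s_3) = 1

Solving yields:
  h_s_1 = 10680/751
  h_s_2 = 10220/751
  h_s_3 = 10860/751

Starting state is s_2, so the expected hitting time is h_s_2 = 10220/751.

Answer: 10220/751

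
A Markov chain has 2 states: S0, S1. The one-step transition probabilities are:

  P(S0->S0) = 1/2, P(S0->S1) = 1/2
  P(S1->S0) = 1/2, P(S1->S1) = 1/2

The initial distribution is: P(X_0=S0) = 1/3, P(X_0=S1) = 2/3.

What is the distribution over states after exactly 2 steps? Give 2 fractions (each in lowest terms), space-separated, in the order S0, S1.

Answer: 1/2 1/2

Derivation:
Propagating the distribution step by step (d_{t+1} = d_t * P):
d_0 = (S0=1/3, S1=2/3)
  d_1[S0] = 1/3*1/2 + 2/3*1/2 = 1/2
  d_1[S1] = 1/3*1/2 + 2/3*1/2 = 1/2
d_1 = (S0=1/2, S1=1/2)
  d_2[S0] = 1/2*1/2 + 1/2*1/2 = 1/2
  d_2[S1] = 1/2*1/2 + 1/2*1/2 = 1/2
d_2 = (S0=1/2, S1=1/2)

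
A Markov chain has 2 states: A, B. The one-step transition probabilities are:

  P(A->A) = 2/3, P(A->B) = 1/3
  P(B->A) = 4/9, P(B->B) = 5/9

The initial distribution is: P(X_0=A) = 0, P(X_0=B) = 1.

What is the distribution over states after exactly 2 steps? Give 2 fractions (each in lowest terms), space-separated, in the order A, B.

Propagating the distribution step by step (d_{t+1} = d_t * P):
d_0 = (A=0, B=1)
  d_1[A] = 0*2/3 + 1*4/9 = 4/9
  d_1[B] = 0*1/3 + 1*5/9 = 5/9
d_1 = (A=4/9, B=5/9)
  d_2[A] = 4/9*2/3 + 5/9*4/9 = 44/81
  d_2[B] = 4/9*1/3 + 5/9*5/9 = 37/81
d_2 = (A=44/81, B=37/81)

Answer: 44/81 37/81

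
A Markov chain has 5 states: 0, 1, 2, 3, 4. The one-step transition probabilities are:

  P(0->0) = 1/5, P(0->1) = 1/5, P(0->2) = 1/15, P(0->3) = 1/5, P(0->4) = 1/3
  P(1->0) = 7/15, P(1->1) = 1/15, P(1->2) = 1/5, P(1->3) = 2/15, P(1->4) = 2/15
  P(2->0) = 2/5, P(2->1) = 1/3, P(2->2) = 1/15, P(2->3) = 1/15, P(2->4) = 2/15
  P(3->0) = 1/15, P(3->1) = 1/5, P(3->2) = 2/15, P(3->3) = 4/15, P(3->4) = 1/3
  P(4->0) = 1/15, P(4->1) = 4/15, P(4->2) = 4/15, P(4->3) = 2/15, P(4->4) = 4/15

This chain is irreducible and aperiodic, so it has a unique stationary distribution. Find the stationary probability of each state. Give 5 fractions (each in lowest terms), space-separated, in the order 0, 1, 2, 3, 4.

The stationary distribution satisfies pi = pi * P, i.e.:
  pi_0 = 1/5*pi_0 + 7/15*pi_1 + 2/5*pi_2 + 1/15*pi_3 + 1/15*pi_4
  pi_1 = 1/5*pi_0 + 1/15*pi_1 + 1/3*pi_2 + 1/5*pi_3 + 4/15*pi_4
  pi_2 = 1/15*pi_0 + 1/5*pi_1 + 1/15*pi_2 + 2/15*pi_3 + 4/15*pi_4
  pi_3 = 1/5*pi_0 + 2/15*pi_1 + 1/15*pi_2 + 4/15*pi_3 + 2/15*pi_4
  pi_4 = 1/3*pi_0 + 2/15*pi_1 + 2/15*pi_2 + 1/3*pi_3 + 4/15*pi_4
with normalization: pi_0 + pi_1 + pi_2 + pi_3 + pi_4 = 1.

Using the first 4 balance equations plus normalization, the linear system A*pi = b is:
  [-4/5, 7/15, 2/5, 1/15, 1/15] . pi = 0
  [1/5, -14/15, 1/3, 1/5, 4/15] . pi = 0
  [1/15, 1/5, -14/15, 2/15, 4/15] . pi = 0
  [1/5, 2/15, 1/15, -11/15, 2/15] . pi = 0
  [1, 1, 1, 1, 1] . pi = 1

Solving yields:
  pi_0 = 6962/29927
  pi_1 = 6254/29927
  pi_2 = 4611/29927
  pi_3 = 4785/29927
  pi_4 = 7315/29927

Verification (pi * P):
  6962/29927*1/5 + 6254/29927*7/15 + 4611/29927*2/5 + 4785/29927*1/15 + 7315/29927*1/15 = 6962/29927 = pi_0  (ok)
  6962/29927*1/5 + 6254/29927*1/15 + 4611/29927*1/3 + 4785/29927*1/5 + 7315/29927*4/15 = 6254/29927 = pi_1  (ok)
  6962/29927*1/15 + 6254/29927*1/5 + 4611/29927*1/15 + 4785/29927*2/15 + 7315/29927*4/15 = 4611/29927 = pi_2  (ok)
  6962/29927*1/5 + 6254/29927*2/15 + 4611/29927*1/15 + 4785/29927*4/15 + 7315/29927*2/15 = 4785/29927 = pi_3  (ok)
  6962/29927*1/3 + 6254/29927*2/15 + 4611/29927*2/15 + 4785/29927*1/3 + 7315/29927*4/15 = 7315/29927 = pi_4  (ok)

Answer: 6962/29927 6254/29927 4611/29927 4785/29927 7315/29927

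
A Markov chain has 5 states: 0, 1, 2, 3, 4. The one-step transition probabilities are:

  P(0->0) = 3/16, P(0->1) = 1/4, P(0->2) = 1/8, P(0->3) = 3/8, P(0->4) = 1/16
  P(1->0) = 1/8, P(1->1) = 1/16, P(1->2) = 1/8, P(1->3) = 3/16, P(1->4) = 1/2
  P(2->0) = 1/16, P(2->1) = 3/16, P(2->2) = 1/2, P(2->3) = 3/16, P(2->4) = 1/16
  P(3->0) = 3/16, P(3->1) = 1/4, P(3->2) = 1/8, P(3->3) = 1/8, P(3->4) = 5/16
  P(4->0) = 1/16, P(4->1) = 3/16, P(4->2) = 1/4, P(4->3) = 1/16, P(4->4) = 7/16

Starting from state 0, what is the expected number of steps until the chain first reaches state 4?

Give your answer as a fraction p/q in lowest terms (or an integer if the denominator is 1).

Let h_i = expected steps to first reach 4 from state i.
Boundary: h_4 = 0.
First-step equations for the other states:
  h_0 = 1 + 3/16*h_0 + 1/4*h_1 + 1/8*h_2 + 3/8*h_3 + 1/16*h_4
  h_1 = 1 + 1/8*h_0 + 1/16*h_1 + 1/8*h_2 + 3/16*h_3 + 1/2*h_4
  h_2 = 1 + 1/16*h_0 + 3/16*h_1 + 1/2*h_2 + 3/16*h_3 + 1/16*h_4
  h_3 = 1 + 3/16*h_0 + 1/4*h_1 + 1/8*h_2 + 1/8*h_3 + 5/16*h_4

Substituting h_4 = 0 and rearranging gives the linear system (I - Q) h = 1:
  [13/16, -1/4, -1/8, -3/8] . (h_0, h_1, h_2, h_3) = 1
  [-1/8, 15/16, -1/8, -3/16] . (h_0, h_1, h_2, h_3) = 1
  [-1/16, -3/16, 1/2, -3/16] . (h_0, h_1, h_2, h_3) = 1
  [-3/16, -1/4, -1/8, 7/8] . (h_0, h_1, h_2, h_3) = 1

Solving yields:
  h_0 = 100/21
  h_1 = 60/19
  h_2 = 2078/399
  h_3 = 80/21

Starting state is 0, so the expected hitting time is h_0 = 100/21.

Answer: 100/21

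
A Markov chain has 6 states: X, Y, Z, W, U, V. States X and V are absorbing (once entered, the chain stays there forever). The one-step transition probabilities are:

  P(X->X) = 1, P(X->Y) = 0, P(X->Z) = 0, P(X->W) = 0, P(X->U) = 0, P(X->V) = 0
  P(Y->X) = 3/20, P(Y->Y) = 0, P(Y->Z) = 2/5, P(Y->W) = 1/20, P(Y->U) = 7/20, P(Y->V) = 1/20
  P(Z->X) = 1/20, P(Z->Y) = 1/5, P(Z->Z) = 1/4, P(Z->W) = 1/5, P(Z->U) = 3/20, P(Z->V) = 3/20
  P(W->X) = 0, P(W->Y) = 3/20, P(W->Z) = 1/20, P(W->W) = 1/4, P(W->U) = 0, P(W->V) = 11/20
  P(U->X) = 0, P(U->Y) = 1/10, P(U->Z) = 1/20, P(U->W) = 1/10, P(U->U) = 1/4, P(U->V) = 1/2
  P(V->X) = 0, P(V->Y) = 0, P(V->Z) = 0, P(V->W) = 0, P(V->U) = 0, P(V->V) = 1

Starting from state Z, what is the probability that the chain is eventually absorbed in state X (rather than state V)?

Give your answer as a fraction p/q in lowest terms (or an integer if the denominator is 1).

Answer: 863/5640

Derivation:
Let a_i = P(absorbed in X | start in state i).
Boundary conditions: a_X = 1, a_V = 0.
For each transient state i, a_i = sum_j P(i->j) * a_j:
  a_Y = 3/20*a_X + 0*a_Y + 2/5*a_Z + 1/20*a_W + 7/20*a_U + 1/20*a_V
  a_Z = 1/20*a_X + 1/5*a_Y + 1/4*a_Z + 1/5*a_W + 3/20*a_U + 3/20*a_V
  a_W = 0*a_X + 3/20*a_Y + 1/20*a_Z + 1/4*a_W + 0*a_U + 11/20*a_V
  a_U = 0*a_X + 1/10*a_Y + 1/20*a_Z + 1/10*a_W + 1/4*a_U + 1/2*a_V

Substituting a_X = 1 and a_V = 0, rearrange to (I - Q) a = r where r[i] = P(i -> X):
  [1, -2/5, -1/20, -7/20] . (a_Y, a_Z, a_W, a_U) = 3/20
  [-1/5, 3/4, -1/5, -3/20] . (a_Y, a_Z, a_W, a_U) = 1/20
  [-3/20, -1/20, 3/4, 0] . (a_Y, a_Z, a_W, a_U) = 0
  [-1/10, -1/20, -1/10, 3/4] . (a_Y, a_Z, a_W, a_U) = 0

Solving yields:
  a_Y = 5863/25380
  a_Z = 863/5640
  a_W = 2863/50760
  a_U = 821/16920

Starting state is Z, so the absorption probability is a_Z = 863/5640.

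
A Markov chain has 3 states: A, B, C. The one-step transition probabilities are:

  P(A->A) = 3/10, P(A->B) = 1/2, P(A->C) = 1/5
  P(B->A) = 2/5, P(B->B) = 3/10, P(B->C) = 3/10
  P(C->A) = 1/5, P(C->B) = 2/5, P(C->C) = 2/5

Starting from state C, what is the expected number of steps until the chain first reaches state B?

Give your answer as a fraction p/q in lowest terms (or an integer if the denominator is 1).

Let h_i = expected steps to first reach B from state i.
Boundary: h_B = 0.
First-step equations for the other states:
  h_A = 1 + 3/10*h_A + 1/2*h_B + 1/5*h_C
  h_C = 1 + 1/5*h_A + 2/5*h_B + 2/5*h_C

Substituting h_B = 0 and rearranging gives the linear system (I - Q) h = 1:
  [7/10, -1/5] . (h_A, h_C) = 1
  [-1/5, 3/5] . (h_A, h_C) = 1

Solving yields:
  h_A = 40/19
  h_C = 45/19

Starting state is C, so the expected hitting time is h_C = 45/19.

Answer: 45/19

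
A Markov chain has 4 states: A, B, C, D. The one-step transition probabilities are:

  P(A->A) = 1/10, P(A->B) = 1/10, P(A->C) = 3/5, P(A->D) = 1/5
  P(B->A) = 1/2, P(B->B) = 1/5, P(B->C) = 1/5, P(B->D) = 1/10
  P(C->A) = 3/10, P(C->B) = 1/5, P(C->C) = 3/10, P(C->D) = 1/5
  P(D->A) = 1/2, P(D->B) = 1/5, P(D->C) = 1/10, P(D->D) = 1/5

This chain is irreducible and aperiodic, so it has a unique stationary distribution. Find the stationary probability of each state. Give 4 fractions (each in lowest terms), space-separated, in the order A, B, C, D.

Answer: 188/609 103/609 59/174 223/1218

Derivation:
The stationary distribution satisfies pi = pi * P, i.e.:
  pi_A = 1/10*pi_A + 1/2*pi_B + 3/10*pi_C + 1/2*pi_D
  pi_B = 1/10*pi_A + 1/5*pi_B + 1/5*pi_C + 1/5*pi_D
  pi_C = 3/5*pi_A + 1/5*pi_B + 3/10*pi_C + 1/10*pi_D
  pi_D = 1/5*pi_A + 1/10*pi_B + 1/5*pi_C + 1/5*pi_D
with normalization: pi_A + pi_B + pi_C + pi_D = 1.

Using the first 3 balance equations plus normalization, the linear system A*pi = b is:
  [-9/10, 1/2, 3/10, 1/2] . pi = 0
  [1/10, -4/5, 1/5, 1/5] . pi = 0
  [3/5, 1/5, -7/10, 1/10] . pi = 0
  [1, 1, 1, 1] . pi = 1

Solving yields:
  pi_A = 188/609
  pi_B = 103/609
  pi_C = 59/174
  pi_D = 223/1218

Verification (pi * P):
  188/609*1/10 + 103/609*1/2 + 59/174*3/10 + 223/1218*1/2 = 188/609 = pi_A  (ok)
  188/609*1/10 + 103/609*1/5 + 59/174*1/5 + 223/1218*1/5 = 103/609 = pi_B  (ok)
  188/609*3/5 + 103/609*1/5 + 59/174*3/10 + 223/1218*1/10 = 59/174 = pi_C  (ok)
  188/609*1/5 + 103/609*1/10 + 59/174*1/5 + 223/1218*1/5 = 223/1218 = pi_D  (ok)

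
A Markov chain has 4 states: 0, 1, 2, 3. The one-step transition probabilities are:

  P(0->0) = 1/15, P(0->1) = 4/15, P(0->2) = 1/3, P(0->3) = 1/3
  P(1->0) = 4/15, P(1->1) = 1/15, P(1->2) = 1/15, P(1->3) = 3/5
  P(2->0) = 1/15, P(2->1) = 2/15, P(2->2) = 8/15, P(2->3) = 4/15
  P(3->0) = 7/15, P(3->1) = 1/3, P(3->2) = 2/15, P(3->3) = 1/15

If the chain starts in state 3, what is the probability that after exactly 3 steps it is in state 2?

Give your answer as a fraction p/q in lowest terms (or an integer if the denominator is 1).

Answer: 32/125

Derivation:
Computing P^3 by repeated multiplication:
P^1 =
  0: [1/15, 4/15, 1/3, 1/3]
  1: [4/15, 1/15, 1/15, 3/5]
  2: [1/15, 2/15, 8/15, 4/15]
  3: [7/15, 1/3, 2/15, 1/15]
P^2 =
  0: [19/75, 43/225, 59/225, 22/75]
  1: [8/25, 64/225, 47/225, 14/75]
  2: [1/5, 14/75, 79/225, 59/225]
  3: [4/25, 14/75, 58/225, 89/225]
P^3 =
  0: [2/9, 719/3375, 932/3375, 974/3375]
  1: [223/1125, 656/3375, 884/3375, 1166/3375]
  2: [47/225, 1/5, 113/375, 326/1125]
  3: [59/225, 83/375, 32/125, 293/1125]

(P^3)[3 -> 2] = 32/125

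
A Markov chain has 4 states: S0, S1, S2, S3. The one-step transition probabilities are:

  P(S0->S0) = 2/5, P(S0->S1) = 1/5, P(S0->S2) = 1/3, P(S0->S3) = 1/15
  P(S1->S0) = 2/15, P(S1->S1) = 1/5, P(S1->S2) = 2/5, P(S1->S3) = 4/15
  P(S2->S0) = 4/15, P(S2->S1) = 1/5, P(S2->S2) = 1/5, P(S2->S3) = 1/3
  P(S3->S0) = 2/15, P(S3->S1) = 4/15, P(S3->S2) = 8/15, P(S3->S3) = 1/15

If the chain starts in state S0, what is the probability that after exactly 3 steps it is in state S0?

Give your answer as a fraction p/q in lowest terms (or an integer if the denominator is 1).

Computing P^3 by repeated multiplication:
P^1 =
  S0: [2/5, 1/5, 1/3, 1/15]
  S1: [2/15, 1/5, 2/5, 4/15]
  S2: [4/15, 1/5, 1/5, 1/3]
  S3: [2/15, 4/15, 8/15, 1/15]
P^2 =
  S0: [64/225, 46/225, 71/225, 44/225]
  S1: [2/9, 49/225, 26/75, 16/75]
  S2: [52/225, 2/9, 29/75, 4/25]
  S3: [6/25, 46/225, 22/75, 59/225]
P^3 =
  S0: [848/3375, 719/3375, 43/125, 647/3375]
  S1: [806/3375, 241/1125, 1162/3375, 76/375]
  S2: [832/3375, 79/375, 1109/3375, 241/1125]
  S3: [266/1125, 734/3375, 1216/3375, 209/1125]

(P^3)[S0 -> S0] = 848/3375

Answer: 848/3375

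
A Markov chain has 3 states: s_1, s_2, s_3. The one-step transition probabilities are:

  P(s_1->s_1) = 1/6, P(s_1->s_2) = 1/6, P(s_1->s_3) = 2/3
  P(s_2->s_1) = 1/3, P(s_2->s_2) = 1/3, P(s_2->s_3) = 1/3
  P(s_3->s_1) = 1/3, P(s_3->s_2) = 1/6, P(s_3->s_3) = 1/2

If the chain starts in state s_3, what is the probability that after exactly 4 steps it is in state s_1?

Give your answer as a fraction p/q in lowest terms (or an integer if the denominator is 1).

Answer: 185/648

Derivation:
Computing P^4 by repeated multiplication:
P^1 =
  s_1: [1/6, 1/6, 2/3]
  s_2: [1/3, 1/3, 1/3]
  s_3: [1/3, 1/6, 1/2]
P^2 =
  s_1: [11/36, 7/36, 1/2]
  s_2: [5/18, 2/9, 1/2]
  s_3: [5/18, 7/36, 19/36]
P^3 =
  s_1: [61/216, 43/216, 14/27]
  s_2: [31/108, 11/54, 55/108]
  s_3: [31/108, 43/216, 37/72]
P^4 =
  s_1: [371/1296, 259/1296, 37/72]
  s_2: [185/648, 65/324, 37/72]
  s_3: [185/648, 259/1296, 667/1296]

(P^4)[s_3 -> s_1] = 185/648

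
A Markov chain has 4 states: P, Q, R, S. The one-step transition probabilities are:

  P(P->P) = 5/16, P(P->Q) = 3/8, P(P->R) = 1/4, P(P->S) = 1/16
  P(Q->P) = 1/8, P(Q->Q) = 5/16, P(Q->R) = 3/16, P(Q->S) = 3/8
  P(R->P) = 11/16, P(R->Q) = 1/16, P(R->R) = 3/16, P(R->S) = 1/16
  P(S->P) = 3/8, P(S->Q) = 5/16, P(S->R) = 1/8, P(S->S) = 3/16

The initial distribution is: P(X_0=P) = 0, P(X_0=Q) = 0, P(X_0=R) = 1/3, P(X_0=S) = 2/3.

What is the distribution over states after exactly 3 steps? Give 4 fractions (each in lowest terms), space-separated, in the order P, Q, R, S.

Answer: 351/1024 9/32 2443/12288 2177/12288

Derivation:
Propagating the distribution step by step (d_{t+1} = d_t * P):
d_0 = (P=0, Q=0, R=1/3, S=2/3)
  d_1[P] = 0*5/16 + 0*1/8 + 1/3*11/16 + 2/3*3/8 = 23/48
  d_1[Q] = 0*3/8 + 0*5/16 + 1/3*1/16 + 2/3*5/16 = 11/48
  d_1[R] = 0*1/4 + 0*3/16 + 1/3*3/16 + 2/3*1/8 = 7/48
  d_1[S] = 0*1/16 + 0*3/8 + 1/3*1/16 + 2/3*3/16 = 7/48
d_1 = (P=23/48, Q=11/48, R=7/48, S=7/48)
  d_2[P] = 23/48*5/16 + 11/48*1/8 + 7/48*11/16 + 7/48*3/8 = 1/3
  d_2[Q] = 23/48*3/8 + 11/48*5/16 + 7/48*1/16 + 7/48*5/16 = 235/768
  d_2[R] = 23/48*1/4 + 11/48*3/16 + 7/48*3/16 + 7/48*1/8 = 5/24
  d_2[S] = 23/48*1/16 + 11/48*3/8 + 7/48*1/16 + 7/48*3/16 = 39/256
d_2 = (P=1/3, Q=235/768, R=5/24, S=39/256)
  d_3[P] = 1/3*5/16 + 235/768*1/8 + 5/24*11/16 + 39/256*3/8 = 351/1024
  d_3[Q] = 1/3*3/8 + 235/768*5/16 + 5/24*1/16 + 39/256*5/16 = 9/32
  d_3[R] = 1/3*1/4 + 235/768*3/16 + 5/24*3/16 + 39/256*1/8 = 2443/12288
  d_3[S] = 1/3*1/16 + 235/768*3/8 + 5/24*1/16 + 39/256*3/16 = 2177/12288
d_3 = (P=351/1024, Q=9/32, R=2443/12288, S=2177/12288)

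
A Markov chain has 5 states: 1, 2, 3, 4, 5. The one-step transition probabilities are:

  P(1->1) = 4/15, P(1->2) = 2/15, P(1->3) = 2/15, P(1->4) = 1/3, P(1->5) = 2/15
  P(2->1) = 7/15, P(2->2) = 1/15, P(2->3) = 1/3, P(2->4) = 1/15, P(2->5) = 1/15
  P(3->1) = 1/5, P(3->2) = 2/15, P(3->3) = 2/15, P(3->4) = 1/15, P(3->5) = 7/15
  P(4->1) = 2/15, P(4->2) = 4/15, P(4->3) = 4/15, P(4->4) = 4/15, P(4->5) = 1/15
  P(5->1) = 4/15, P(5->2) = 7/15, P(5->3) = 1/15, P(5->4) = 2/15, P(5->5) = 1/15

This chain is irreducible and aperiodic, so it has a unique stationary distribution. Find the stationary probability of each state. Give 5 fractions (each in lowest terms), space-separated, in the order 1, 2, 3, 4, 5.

The stationary distribution satisfies pi = pi * P, i.e.:
  pi_1 = 4/15*pi_1 + 7/15*pi_2 + 1/5*pi_3 + 2/15*pi_4 + 4/15*pi_5
  pi_2 = 2/15*pi_1 + 1/15*pi_2 + 2/15*pi_3 + 4/15*pi_4 + 7/15*pi_5
  pi_3 = 2/15*pi_1 + 1/3*pi_2 + 2/15*pi_3 + 4/15*pi_4 + 1/15*pi_5
  pi_4 = 1/3*pi_1 + 1/15*pi_2 + 1/15*pi_3 + 4/15*pi_4 + 2/15*pi_5
  pi_5 = 2/15*pi_1 + 1/15*pi_2 + 7/15*pi_3 + 1/15*pi_4 + 1/15*pi_5
with normalization: pi_1 + pi_2 + pi_3 + pi_4 + pi_5 = 1.

Using the first 4 balance equations plus normalization, the linear system A*pi = b is:
  [-11/15, 7/15, 1/5, 2/15, 4/15] . pi = 0
  [2/15, -14/15, 2/15, 4/15, 7/15] . pi = 0
  [2/15, 1/3, -13/15, 4/15, 1/15] . pi = 0
  [1/3, 1/15, 1/15, -11/15, 2/15] . pi = 0
  [1, 1, 1, 1, 1] . pi = 1

Solving yields:
  pi_1 = 8987/33412
  pi_2 = 13239/66824
  pi_3 = 12507/66824
  pi_4 = 1556/8353
  pi_5 = 1332/8353

Verification (pi * P):
  8987/33412*4/15 + 13239/66824*7/15 + 12507/66824*1/5 + 1556/8353*2/15 + 1332/8353*4/15 = 8987/33412 = pi_1  (ok)
  8987/33412*2/15 + 13239/66824*1/15 + 12507/66824*2/15 + 1556/8353*4/15 + 1332/8353*7/15 = 13239/66824 = pi_2  (ok)
  8987/33412*2/15 + 13239/66824*1/3 + 12507/66824*2/15 + 1556/8353*4/15 + 1332/8353*1/15 = 12507/66824 = pi_3  (ok)
  8987/33412*1/3 + 13239/66824*1/15 + 12507/66824*1/15 + 1556/8353*4/15 + 1332/8353*2/15 = 1556/8353 = pi_4  (ok)
  8987/33412*2/15 + 13239/66824*1/15 + 12507/66824*7/15 + 1556/8353*1/15 + 1332/8353*1/15 = 1332/8353 = pi_5  (ok)

Answer: 8987/33412 13239/66824 12507/66824 1556/8353 1332/8353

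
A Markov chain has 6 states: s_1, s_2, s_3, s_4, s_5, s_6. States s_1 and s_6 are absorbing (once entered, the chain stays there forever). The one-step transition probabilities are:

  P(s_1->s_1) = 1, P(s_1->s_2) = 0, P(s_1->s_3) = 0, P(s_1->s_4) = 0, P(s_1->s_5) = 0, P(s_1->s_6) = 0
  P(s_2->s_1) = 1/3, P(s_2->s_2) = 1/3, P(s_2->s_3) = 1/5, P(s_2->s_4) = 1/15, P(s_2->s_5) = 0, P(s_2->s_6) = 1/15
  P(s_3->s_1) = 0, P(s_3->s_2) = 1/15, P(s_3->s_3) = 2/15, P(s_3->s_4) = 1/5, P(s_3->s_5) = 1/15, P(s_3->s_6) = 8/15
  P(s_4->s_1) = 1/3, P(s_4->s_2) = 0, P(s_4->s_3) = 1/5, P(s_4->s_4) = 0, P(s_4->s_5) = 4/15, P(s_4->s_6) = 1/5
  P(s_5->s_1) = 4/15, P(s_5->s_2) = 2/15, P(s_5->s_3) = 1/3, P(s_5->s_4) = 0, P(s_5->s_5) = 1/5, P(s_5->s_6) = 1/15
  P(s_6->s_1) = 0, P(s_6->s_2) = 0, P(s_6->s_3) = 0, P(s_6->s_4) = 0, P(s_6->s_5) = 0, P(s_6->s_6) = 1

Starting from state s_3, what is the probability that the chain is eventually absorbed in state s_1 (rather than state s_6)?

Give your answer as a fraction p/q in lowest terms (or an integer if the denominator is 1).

Let a_i = P(absorbed in s_1 | start in state i).
Boundary conditions: a_s_1 = 1, a_s_6 = 0.
For each transient state i, a_i = sum_j P(i->j) * a_j:
  a_s_2 = 1/3*a_s_1 + 1/3*a_s_2 + 1/5*a_s_3 + 1/15*a_s_4 + 0*a_s_5 + 1/15*a_s_6
  a_s_3 = 0*a_s_1 + 1/15*a_s_2 + 2/15*a_s_3 + 1/5*a_s_4 + 1/15*a_s_5 + 8/15*a_s_6
  a_s_4 = 1/3*a_s_1 + 0*a_s_2 + 1/5*a_s_3 + 0*a_s_4 + 4/15*a_s_5 + 1/5*a_s_6
  a_s_5 = 4/15*a_s_1 + 2/15*a_s_2 + 1/3*a_s_3 + 0*a_s_4 + 1/5*a_s_5 + 1/15*a_s_6

Substituting a_s_1 = 1 and a_s_6 = 0, rearrange to (I - Q) a = r where r[i] = P(i -> s_1):
  [2/3, -1/5, -1/15, 0] . (a_s_2, a_s_3, a_s_4, a_s_5) = 1/3
  [-1/15, 13/15, -1/5, -1/15] . (a_s_2, a_s_3, a_s_4, a_s_5) = 0
  [0, -1/5, 1, -4/15] . (a_s_2, a_s_3, a_s_4, a_s_5) = 1/3
  [-2/15, -1/3, 0, 4/5] . (a_s_2, a_s_3, a_s_4, a_s_5) = 4/15

Solving yields:
  a_s_2 = 6162/10051
  a_s_3 = 2068/10051
  a_s_4 = 5161/10051
  a_s_5 = 5239/10051

Starting state is s_3, so the absorption probability is a_s_3 = 2068/10051.

Answer: 2068/10051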